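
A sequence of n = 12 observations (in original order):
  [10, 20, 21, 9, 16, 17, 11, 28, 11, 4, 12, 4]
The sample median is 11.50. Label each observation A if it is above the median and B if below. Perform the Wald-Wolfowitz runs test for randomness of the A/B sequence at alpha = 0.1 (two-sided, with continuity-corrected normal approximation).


Step 1: Compute median = 11.50; label A = above, B = below.
Labels in order: BAABAABABBAB  (n_A = 6, n_B = 6)
Step 2: Count runs R = 9.
Step 3: Under H0 (random ordering), E[R] = 2*n_A*n_B/(n_A+n_B) + 1 = 2*6*6/12 + 1 = 7.0000.
        Var[R] = 2*n_A*n_B*(2*n_A*n_B - n_A - n_B) / ((n_A+n_B)^2 * (n_A+n_B-1)) = 4320/1584 = 2.7273.
        SD[R] = 1.6514.
Step 4: Continuity-corrected z = (R - 0.5 - E[R]) / SD[R] = (9 - 0.5 - 7.0000) / 1.6514 = 0.9083.
Step 5: Two-sided p-value via normal approximation = 2*(1 - Phi(|z|)) = 0.363722.
Step 6: alpha = 0.1. fail to reject H0.

R = 9, z = 0.9083, p = 0.363722, fail to reject H0.


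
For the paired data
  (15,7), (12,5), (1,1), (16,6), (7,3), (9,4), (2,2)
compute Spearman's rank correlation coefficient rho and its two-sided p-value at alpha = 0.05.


Step 1: Rank x and y separately (midranks; no ties here).
rank(x): 15->6, 12->5, 1->1, 16->7, 7->3, 9->4, 2->2
rank(y): 7->7, 5->5, 1->1, 6->6, 3->3, 4->4, 2->2
Step 2: d_i = R_x(i) - R_y(i); compute d_i^2.
  (6-7)^2=1, (5-5)^2=0, (1-1)^2=0, (7-6)^2=1, (3-3)^2=0, (4-4)^2=0, (2-2)^2=0
sum(d^2) = 2.
Step 3: rho = 1 - 6*2 / (7*(7^2 - 1)) = 1 - 12/336 = 0.964286.
Step 4: Under H0, t = rho * sqrt((n-2)/(1-rho^2)) = 8.1408 ~ t(5).
Step 5: Two-sided p-value from the t-distribution with 5 df = 0.000454.
Step 6: alpha = 0.05. reject H0.

rho = 0.9643, p = 0.000454, reject H0 at alpha = 0.05.


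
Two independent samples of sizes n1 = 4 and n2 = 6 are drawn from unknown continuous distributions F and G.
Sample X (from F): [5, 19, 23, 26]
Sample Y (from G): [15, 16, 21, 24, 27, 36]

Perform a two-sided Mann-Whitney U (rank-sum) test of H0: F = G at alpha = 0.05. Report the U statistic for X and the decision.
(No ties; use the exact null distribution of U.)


Step 1: Combine and sort all 10 observations; assign midranks.
sorted (value, group): (5,X), (15,Y), (16,Y), (19,X), (21,Y), (23,X), (24,Y), (26,X), (27,Y), (36,Y)
ranks: 5->1, 15->2, 16->3, 19->4, 21->5, 23->6, 24->7, 26->8, 27->9, 36->10
Step 2: Rank sum for X: R1 = 1 + 4 + 6 + 8 = 19.
Step 3: U_X = R1 - n1(n1+1)/2 = 19 - 4*5/2 = 19 - 10 = 9.
       U_Y = n1*n2 - U_X = 24 - 9 = 15.
Step 4: No ties, so the exact null distribution of U (based on enumerating the C(10,4) = 210 equally likely rank assignments) gives the two-sided p-value.
Step 5: p-value = 0.609524; compare to alpha = 0.05. fail to reject H0.

U_X = 9, p = 0.609524, fail to reject H0 at alpha = 0.05.


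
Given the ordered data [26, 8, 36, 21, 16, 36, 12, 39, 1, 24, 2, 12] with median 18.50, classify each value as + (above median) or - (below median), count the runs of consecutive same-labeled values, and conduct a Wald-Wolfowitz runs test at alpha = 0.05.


Step 1: Compute median = 18.50; label A = above, B = below.
Labels in order: ABAABABABABB  (n_A = 6, n_B = 6)
Step 2: Count runs R = 10.
Step 3: Under H0 (random ordering), E[R] = 2*n_A*n_B/(n_A+n_B) + 1 = 2*6*6/12 + 1 = 7.0000.
        Var[R] = 2*n_A*n_B*(2*n_A*n_B - n_A - n_B) / ((n_A+n_B)^2 * (n_A+n_B-1)) = 4320/1584 = 2.7273.
        SD[R] = 1.6514.
Step 4: Continuity-corrected z = (R - 0.5 - E[R]) / SD[R] = (10 - 0.5 - 7.0000) / 1.6514 = 1.5138.
Step 5: Two-sided p-value via normal approximation = 2*(1 - Phi(|z|)) = 0.130070.
Step 6: alpha = 0.05. fail to reject H0.

R = 10, z = 1.5138, p = 0.130070, fail to reject H0.


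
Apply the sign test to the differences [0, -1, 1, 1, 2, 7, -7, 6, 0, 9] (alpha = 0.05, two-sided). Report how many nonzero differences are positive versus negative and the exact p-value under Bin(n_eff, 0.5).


Step 1: Discard zero differences. Original n = 10; n_eff = number of nonzero differences = 8.
Nonzero differences (with sign): -1, +1, +1, +2, +7, -7, +6, +9
Step 2: Count signs: positive = 6, negative = 2.
Step 3: Under H0: P(positive) = 0.5, so the number of positives S ~ Bin(8, 0.5).
Step 4: Two-sided exact p-value = sum of Bin(8,0.5) probabilities at or below the observed probability = 0.289062.
Step 5: alpha = 0.05. fail to reject H0.

n_eff = 8, pos = 6, neg = 2, p = 0.289062, fail to reject H0.


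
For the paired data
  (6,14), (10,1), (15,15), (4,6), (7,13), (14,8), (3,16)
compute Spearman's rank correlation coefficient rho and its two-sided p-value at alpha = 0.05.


Step 1: Rank x and y separately (midranks; no ties here).
rank(x): 6->3, 10->5, 15->7, 4->2, 7->4, 14->6, 3->1
rank(y): 14->5, 1->1, 15->6, 6->2, 13->4, 8->3, 16->7
Step 2: d_i = R_x(i) - R_y(i); compute d_i^2.
  (3-5)^2=4, (5-1)^2=16, (7-6)^2=1, (2-2)^2=0, (4-4)^2=0, (6-3)^2=9, (1-7)^2=36
sum(d^2) = 66.
Step 3: rho = 1 - 6*66 / (7*(7^2 - 1)) = 1 - 396/336 = -0.178571.
Step 4: Under H0, t = rho * sqrt((n-2)/(1-rho^2)) = -0.4058 ~ t(5).
Step 5: Two-sided p-value from the t-distribution with 5 df = 0.701658.
Step 6: alpha = 0.05. fail to reject H0.

rho = -0.1786, p = 0.701658, fail to reject H0 at alpha = 0.05.


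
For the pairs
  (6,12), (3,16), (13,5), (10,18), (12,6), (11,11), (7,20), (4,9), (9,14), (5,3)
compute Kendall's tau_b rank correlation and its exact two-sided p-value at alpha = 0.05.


Step 1: Enumerate the 45 unordered pairs (i,j) with i<j and classify each by sign(x_j-x_i) * sign(y_j-y_i).
  (1,2):dx=-3,dy=+4->D; (1,3):dx=+7,dy=-7->D; (1,4):dx=+4,dy=+6->C; (1,5):dx=+6,dy=-6->D
  (1,6):dx=+5,dy=-1->D; (1,7):dx=+1,dy=+8->C; (1,8):dx=-2,dy=-3->C; (1,9):dx=+3,dy=+2->C
  (1,10):dx=-1,dy=-9->C; (2,3):dx=+10,dy=-11->D; (2,4):dx=+7,dy=+2->C; (2,5):dx=+9,dy=-10->D
  (2,6):dx=+8,dy=-5->D; (2,7):dx=+4,dy=+4->C; (2,8):dx=+1,dy=-7->D; (2,9):dx=+6,dy=-2->D
  (2,10):dx=+2,dy=-13->D; (3,4):dx=-3,dy=+13->D; (3,5):dx=-1,dy=+1->D; (3,6):dx=-2,dy=+6->D
  (3,7):dx=-6,dy=+15->D; (3,8):dx=-9,dy=+4->D; (3,9):dx=-4,dy=+9->D; (3,10):dx=-8,dy=-2->C
  (4,5):dx=+2,dy=-12->D; (4,6):dx=+1,dy=-7->D; (4,7):dx=-3,dy=+2->D; (4,8):dx=-6,dy=-9->C
  (4,9):dx=-1,dy=-4->C; (4,10):dx=-5,dy=-15->C; (5,6):dx=-1,dy=+5->D; (5,7):dx=-5,dy=+14->D
  (5,8):dx=-8,dy=+3->D; (5,9):dx=-3,dy=+8->D; (5,10):dx=-7,dy=-3->C; (6,7):dx=-4,dy=+9->D
  (6,8):dx=-7,dy=-2->C; (6,9):dx=-2,dy=+3->D; (6,10):dx=-6,dy=-8->C; (7,8):dx=-3,dy=-11->C
  (7,9):dx=+2,dy=-6->D; (7,10):dx=-2,dy=-17->C; (8,9):dx=+5,dy=+5->C; (8,10):dx=+1,dy=-6->D
  (9,10):dx=-4,dy=-11->C
Step 2: C = 18, D = 27, total pairs = 45.
Step 3: tau = (C - D)/(n(n-1)/2) = (18 - 27)/45 = -0.200000.
Step 4: Exact two-sided p-value (enumerate n! = 3628800 permutations of y under H0): p = 0.484313.
Step 5: alpha = 0.05. fail to reject H0.

tau_b = -0.2000 (C=18, D=27), p = 0.484313, fail to reject H0.


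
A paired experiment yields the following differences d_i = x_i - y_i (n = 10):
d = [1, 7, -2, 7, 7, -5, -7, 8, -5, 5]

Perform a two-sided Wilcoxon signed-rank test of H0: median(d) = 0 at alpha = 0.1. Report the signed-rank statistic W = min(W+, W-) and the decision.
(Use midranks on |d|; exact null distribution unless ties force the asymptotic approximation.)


Step 1: Drop any zero differences (none here) and take |d_i|.
|d| = [1, 7, 2, 7, 7, 5, 7, 8, 5, 5]
Step 2: Midrank |d_i| (ties get averaged ranks).
ranks: |1|->1, |7|->7.5, |2|->2, |7|->7.5, |7|->7.5, |5|->4, |7|->7.5, |8|->10, |5|->4, |5|->4
Step 3: Attach original signs; sum ranks with positive sign and with negative sign.
W+ = 1 + 7.5 + 7.5 + 7.5 + 10 + 4 = 37.5
W- = 2 + 4 + 7.5 + 4 = 17.5
(Check: W+ + W- = 55 should equal n(n+1)/2 = 55.)
Step 4: Test statistic W = min(W+, W-) = 17.5.
Step 5: Ties in |d|, so use the tie-corrected normal approximation.
        E[W] = n(n+1)/4 = 10*11/4 = 27.5.
        Tie groups: |d|=5 (t=3), |d|=7 (t=4); sum(t^3 - t) = 84.
        Var[W] = n(n+1)(2n+1)/24 - sum(t^3-t)/48 = 2310/24 - 84/48 = 94.5.
        z = (W - E[W]) / sqrt(Var[W]) = (17.5 - 27.5) / 9.7211 = -1.0287.
        Two-sided p = 2*Phi(z) = 0.303626.
Step 6: alpha = 0.1. fail to reject H0.

W+ = 37.5, W- = 17.5, W = min = 17.5, p = 0.303626, fail to reject H0.


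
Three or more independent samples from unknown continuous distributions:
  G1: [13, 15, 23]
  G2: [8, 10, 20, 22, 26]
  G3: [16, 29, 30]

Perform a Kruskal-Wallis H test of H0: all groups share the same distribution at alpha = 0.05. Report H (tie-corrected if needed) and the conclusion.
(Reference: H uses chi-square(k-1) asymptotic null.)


Step 1: Combine all N = 11 observations and assign midranks.
sorted (value, group, rank): (8,G2,1), (10,G2,2), (13,G1,3), (15,G1,4), (16,G3,5), (20,G2,6), (22,G2,7), (23,G1,8), (26,G2,9), (29,G3,10), (30,G3,11)
Step 2: Sum ranks within each group.
R_1 = 15 (n_1 = 3)
R_2 = 25 (n_2 = 5)
R_3 = 26 (n_3 = 3)
Step 3: H = 12/(N(N+1)) * sum(R_i^2/n_i) - 3(N+1)
     = 12/(11*12) * (15^2/3 + 25^2/5 + 26^2/3) - 3*12
     = 0.090909 * 425.333 - 36
     = 2.666667.
Step 4: No ties, so H is used without correction.
Step 5: Under H0, H ~ chi^2(2); p-value = 0.263597.
Step 6: alpha = 0.05. fail to reject H0.

H = 2.6667, df = 2, p = 0.263597, fail to reject H0.


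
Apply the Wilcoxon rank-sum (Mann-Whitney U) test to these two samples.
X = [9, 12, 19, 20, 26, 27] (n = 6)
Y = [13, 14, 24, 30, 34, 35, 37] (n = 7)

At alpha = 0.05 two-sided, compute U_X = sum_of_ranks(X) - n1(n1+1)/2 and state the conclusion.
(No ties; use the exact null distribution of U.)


Step 1: Combine and sort all 13 observations; assign midranks.
sorted (value, group): (9,X), (12,X), (13,Y), (14,Y), (19,X), (20,X), (24,Y), (26,X), (27,X), (30,Y), (34,Y), (35,Y), (37,Y)
ranks: 9->1, 12->2, 13->3, 14->4, 19->5, 20->6, 24->7, 26->8, 27->9, 30->10, 34->11, 35->12, 37->13
Step 2: Rank sum for X: R1 = 1 + 2 + 5 + 6 + 8 + 9 = 31.
Step 3: U_X = R1 - n1(n1+1)/2 = 31 - 6*7/2 = 31 - 21 = 10.
       U_Y = n1*n2 - U_X = 42 - 10 = 32.
Step 4: No ties, so the exact null distribution of U (based on enumerating the C(13,6) = 1716 equally likely rank assignments) gives the two-sided p-value.
Step 5: p-value = 0.137529; compare to alpha = 0.05. fail to reject H0.

U_X = 10, p = 0.137529, fail to reject H0 at alpha = 0.05.


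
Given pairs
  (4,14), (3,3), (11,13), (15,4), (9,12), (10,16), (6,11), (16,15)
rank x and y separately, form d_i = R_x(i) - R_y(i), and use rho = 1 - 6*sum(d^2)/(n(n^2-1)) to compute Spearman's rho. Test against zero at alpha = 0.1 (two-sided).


Step 1: Rank x and y separately (midranks; no ties here).
rank(x): 4->2, 3->1, 11->6, 15->7, 9->4, 10->5, 6->3, 16->8
rank(y): 14->6, 3->1, 13->5, 4->2, 12->4, 16->8, 11->3, 15->7
Step 2: d_i = R_x(i) - R_y(i); compute d_i^2.
  (2-6)^2=16, (1-1)^2=0, (6-5)^2=1, (7-2)^2=25, (4-4)^2=0, (5-8)^2=9, (3-3)^2=0, (8-7)^2=1
sum(d^2) = 52.
Step 3: rho = 1 - 6*52 / (8*(8^2 - 1)) = 1 - 312/504 = 0.380952.
Step 4: Under H0, t = rho * sqrt((n-2)/(1-rho^2)) = 1.0092 ~ t(6).
Step 5: Two-sided p-value from the t-distribution with 6 df = 0.351813.
Step 6: alpha = 0.1. fail to reject H0.

rho = 0.3810, p = 0.351813, fail to reject H0 at alpha = 0.1.


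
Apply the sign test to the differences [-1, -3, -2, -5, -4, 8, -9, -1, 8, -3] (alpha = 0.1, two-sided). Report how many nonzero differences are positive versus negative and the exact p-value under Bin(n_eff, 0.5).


Step 1: Discard zero differences. Original n = 10; n_eff = number of nonzero differences = 10.
Nonzero differences (with sign): -1, -3, -2, -5, -4, +8, -9, -1, +8, -3
Step 2: Count signs: positive = 2, negative = 8.
Step 3: Under H0: P(positive) = 0.5, so the number of positives S ~ Bin(10, 0.5).
Step 4: Two-sided exact p-value = sum of Bin(10,0.5) probabilities at or below the observed probability = 0.109375.
Step 5: alpha = 0.1. fail to reject H0.

n_eff = 10, pos = 2, neg = 8, p = 0.109375, fail to reject H0.


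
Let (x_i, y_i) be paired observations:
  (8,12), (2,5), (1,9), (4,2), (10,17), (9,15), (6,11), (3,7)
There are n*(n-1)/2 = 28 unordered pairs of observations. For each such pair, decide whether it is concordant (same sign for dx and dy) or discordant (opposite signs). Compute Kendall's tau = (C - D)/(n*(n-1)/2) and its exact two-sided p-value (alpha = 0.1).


Step 1: Enumerate the 28 unordered pairs (i,j) with i<j and classify each by sign(x_j-x_i) * sign(y_j-y_i).
  (1,2):dx=-6,dy=-7->C; (1,3):dx=-7,dy=-3->C; (1,4):dx=-4,dy=-10->C; (1,5):dx=+2,dy=+5->C
  (1,6):dx=+1,dy=+3->C; (1,7):dx=-2,dy=-1->C; (1,8):dx=-5,dy=-5->C; (2,3):dx=-1,dy=+4->D
  (2,4):dx=+2,dy=-3->D; (2,5):dx=+8,dy=+12->C; (2,6):dx=+7,dy=+10->C; (2,7):dx=+4,dy=+6->C
  (2,8):dx=+1,dy=+2->C; (3,4):dx=+3,dy=-7->D; (3,5):dx=+9,dy=+8->C; (3,6):dx=+8,dy=+6->C
  (3,7):dx=+5,dy=+2->C; (3,8):dx=+2,dy=-2->D; (4,5):dx=+6,dy=+15->C; (4,6):dx=+5,dy=+13->C
  (4,7):dx=+2,dy=+9->C; (4,8):dx=-1,dy=+5->D; (5,6):dx=-1,dy=-2->C; (5,7):dx=-4,dy=-6->C
  (5,8):dx=-7,dy=-10->C; (6,7):dx=-3,dy=-4->C; (6,8):dx=-6,dy=-8->C; (7,8):dx=-3,dy=-4->C
Step 2: C = 23, D = 5, total pairs = 28.
Step 3: tau = (C - D)/(n(n-1)/2) = (23 - 5)/28 = 0.642857.
Step 4: Exact two-sided p-value (enumerate n! = 40320 permutations of y under H0): p = 0.031151.
Step 5: alpha = 0.1. reject H0.

tau_b = 0.6429 (C=23, D=5), p = 0.031151, reject H0.


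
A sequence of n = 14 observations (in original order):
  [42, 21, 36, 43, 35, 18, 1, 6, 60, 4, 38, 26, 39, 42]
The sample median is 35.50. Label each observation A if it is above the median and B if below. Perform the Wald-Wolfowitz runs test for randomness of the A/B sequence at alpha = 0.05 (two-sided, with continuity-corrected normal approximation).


Step 1: Compute median = 35.50; label A = above, B = below.
Labels in order: ABAABBBBABABAA  (n_A = 7, n_B = 7)
Step 2: Count runs R = 9.
Step 3: Under H0 (random ordering), E[R] = 2*n_A*n_B/(n_A+n_B) + 1 = 2*7*7/14 + 1 = 8.0000.
        Var[R] = 2*n_A*n_B*(2*n_A*n_B - n_A - n_B) / ((n_A+n_B)^2 * (n_A+n_B-1)) = 8232/2548 = 3.2308.
        SD[R] = 1.7974.
Step 4: Continuity-corrected z = (R - 0.5 - E[R]) / SD[R] = (9 - 0.5 - 8.0000) / 1.7974 = 0.2782.
Step 5: Two-sided p-value via normal approximation = 2*(1 - Phi(|z|)) = 0.780879.
Step 6: alpha = 0.05. fail to reject H0.

R = 9, z = 0.2782, p = 0.780879, fail to reject H0.


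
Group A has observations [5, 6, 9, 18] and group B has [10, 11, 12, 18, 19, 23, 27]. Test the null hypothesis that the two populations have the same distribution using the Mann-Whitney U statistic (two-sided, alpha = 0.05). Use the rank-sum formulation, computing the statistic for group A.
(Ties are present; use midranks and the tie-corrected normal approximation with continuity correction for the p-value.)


Step 1: Combine and sort all 11 observations; assign midranks.
sorted (value, group): (5,X), (6,X), (9,X), (10,Y), (11,Y), (12,Y), (18,X), (18,Y), (19,Y), (23,Y), (27,Y)
ranks: 5->1, 6->2, 9->3, 10->4, 11->5, 12->6, 18->7.5, 18->7.5, 19->9, 23->10, 27->11
Step 2: Rank sum for X: R1 = 1 + 2 + 3 + 7.5 = 13.5.
Step 3: U_X = R1 - n1(n1+1)/2 = 13.5 - 4*5/2 = 13.5 - 10 = 3.5.
       U_Y = n1*n2 - U_X = 28 - 3.5 = 24.5.
Step 4: Ties are present, so use the tie-corrected normal approximation (with continuity correction) for the p-value.
Step 5: p-value = 0.058207; compare to alpha = 0.05. fail to reject H0.

U_X = 3.5, p = 0.058207, fail to reject H0 at alpha = 0.05.


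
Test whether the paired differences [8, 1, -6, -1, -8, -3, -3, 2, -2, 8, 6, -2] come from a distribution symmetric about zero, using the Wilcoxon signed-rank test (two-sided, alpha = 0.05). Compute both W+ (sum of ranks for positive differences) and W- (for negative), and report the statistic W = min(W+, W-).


Step 1: Drop any zero differences (none here) and take |d_i|.
|d| = [8, 1, 6, 1, 8, 3, 3, 2, 2, 8, 6, 2]
Step 2: Midrank |d_i| (ties get averaged ranks).
ranks: |8|->11, |1|->1.5, |6|->8.5, |1|->1.5, |8|->11, |3|->6.5, |3|->6.5, |2|->4, |2|->4, |8|->11, |6|->8.5, |2|->4
Step 3: Attach original signs; sum ranks with positive sign and with negative sign.
W+ = 11 + 1.5 + 4 + 11 + 8.5 = 36
W- = 8.5 + 1.5 + 11 + 6.5 + 6.5 + 4 + 4 = 42
(Check: W+ + W- = 78 should equal n(n+1)/2 = 78.)
Step 4: Test statistic W = min(W+, W-) = 36.
Step 5: Ties in |d|, so use the tie-corrected normal approximation.
        E[W] = n(n+1)/4 = 12*13/4 = 39.
        Tie groups: |d|=1 (t=2), |d|=2 (t=3), |d|=3 (t=2), |d|=6 (t=2), |d|=8 (t=3); sum(t^3 - t) = 66.
        Var[W] = n(n+1)(2n+1)/24 - sum(t^3-t)/48 = 3900/24 - 66/48 = 161.125.
        z = (W - E[W]) / sqrt(Var[W]) = (36 - 39) / 12.6935 = -0.2363.
        Two-sided p = 2*Phi(z) = 0.813168.
Step 6: alpha = 0.05. fail to reject H0.

W+ = 36, W- = 42, W = min = 36, p = 0.813168, fail to reject H0.


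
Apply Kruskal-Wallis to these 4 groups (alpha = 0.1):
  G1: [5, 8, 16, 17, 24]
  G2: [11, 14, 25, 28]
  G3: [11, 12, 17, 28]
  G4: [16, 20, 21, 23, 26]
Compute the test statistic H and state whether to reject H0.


Step 1: Combine all N = 18 observations and assign midranks.
sorted (value, group, rank): (5,G1,1), (8,G1,2), (11,G2,3.5), (11,G3,3.5), (12,G3,5), (14,G2,6), (16,G1,7.5), (16,G4,7.5), (17,G1,9.5), (17,G3,9.5), (20,G4,11), (21,G4,12), (23,G4,13), (24,G1,14), (25,G2,15), (26,G4,16), (28,G2,17.5), (28,G3,17.5)
Step 2: Sum ranks within each group.
R_1 = 34 (n_1 = 5)
R_2 = 42 (n_2 = 4)
R_3 = 35.5 (n_3 = 4)
R_4 = 59.5 (n_4 = 5)
Step 3: H = 12/(N(N+1)) * sum(R_i^2/n_i) - 3(N+1)
     = 12/(18*19) * (34^2/5 + 42^2/4 + 35.5^2/4 + 59.5^2/5) - 3*19
     = 0.035088 * 1695.31 - 57
     = 2.484649.
Step 4: Ties present; correction factor C = 1 - 24/(18^3 - 18) = 0.995872. Corrected H = 2.484649 / 0.995872 = 2.494948.
Step 5: Under H0, H ~ chi^2(3); p-value = 0.476205.
Step 6: alpha = 0.1. fail to reject H0.

H = 2.4949, df = 3, p = 0.476205, fail to reject H0.


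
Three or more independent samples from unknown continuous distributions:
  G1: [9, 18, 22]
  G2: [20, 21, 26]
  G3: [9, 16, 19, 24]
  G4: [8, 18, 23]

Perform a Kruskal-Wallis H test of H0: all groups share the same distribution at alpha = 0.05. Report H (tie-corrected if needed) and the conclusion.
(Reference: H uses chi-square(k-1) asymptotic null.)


Step 1: Combine all N = 13 observations and assign midranks.
sorted (value, group, rank): (8,G4,1), (9,G1,2.5), (9,G3,2.5), (16,G3,4), (18,G1,5.5), (18,G4,5.5), (19,G3,7), (20,G2,8), (21,G2,9), (22,G1,10), (23,G4,11), (24,G3,12), (26,G2,13)
Step 2: Sum ranks within each group.
R_1 = 18 (n_1 = 3)
R_2 = 30 (n_2 = 3)
R_3 = 25.5 (n_3 = 4)
R_4 = 17.5 (n_4 = 3)
Step 3: H = 12/(N(N+1)) * sum(R_i^2/n_i) - 3(N+1)
     = 12/(13*14) * (18^2/3 + 30^2/3 + 25.5^2/4 + 17.5^2/3) - 3*14
     = 0.065934 * 672.646 - 42
     = 2.350275.
Step 4: Ties present; correction factor C = 1 - 12/(13^3 - 13) = 0.994505. Corrected H = 2.350275 / 0.994505 = 2.363260.
Step 5: Under H0, H ~ chi^2(3); p-value = 0.500510.
Step 6: alpha = 0.05. fail to reject H0.

H = 2.3633, df = 3, p = 0.500510, fail to reject H0.


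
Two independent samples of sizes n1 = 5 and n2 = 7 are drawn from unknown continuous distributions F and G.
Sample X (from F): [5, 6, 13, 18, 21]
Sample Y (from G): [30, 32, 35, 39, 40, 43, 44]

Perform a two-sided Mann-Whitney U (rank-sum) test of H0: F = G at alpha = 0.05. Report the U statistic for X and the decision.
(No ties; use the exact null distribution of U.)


Step 1: Combine and sort all 12 observations; assign midranks.
sorted (value, group): (5,X), (6,X), (13,X), (18,X), (21,X), (30,Y), (32,Y), (35,Y), (39,Y), (40,Y), (43,Y), (44,Y)
ranks: 5->1, 6->2, 13->3, 18->4, 21->5, 30->6, 32->7, 35->8, 39->9, 40->10, 43->11, 44->12
Step 2: Rank sum for X: R1 = 1 + 2 + 3 + 4 + 5 = 15.
Step 3: U_X = R1 - n1(n1+1)/2 = 15 - 5*6/2 = 15 - 15 = 0.
       U_Y = n1*n2 - U_X = 35 - 0 = 35.
Step 4: No ties, so the exact null distribution of U (based on enumerating the C(12,5) = 792 equally likely rank assignments) gives the two-sided p-value.
Step 5: p-value = 0.002525; compare to alpha = 0.05. reject H0.

U_X = 0, p = 0.002525, reject H0 at alpha = 0.05.


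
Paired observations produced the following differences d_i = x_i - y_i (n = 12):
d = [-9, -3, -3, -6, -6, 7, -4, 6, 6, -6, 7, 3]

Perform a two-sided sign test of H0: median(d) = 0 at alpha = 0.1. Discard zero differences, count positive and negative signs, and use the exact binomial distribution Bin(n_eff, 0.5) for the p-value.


Step 1: Discard zero differences. Original n = 12; n_eff = number of nonzero differences = 12.
Nonzero differences (with sign): -9, -3, -3, -6, -6, +7, -4, +6, +6, -6, +7, +3
Step 2: Count signs: positive = 5, negative = 7.
Step 3: Under H0: P(positive) = 0.5, so the number of positives S ~ Bin(12, 0.5).
Step 4: Two-sided exact p-value = sum of Bin(12,0.5) probabilities at or below the observed probability = 0.774414.
Step 5: alpha = 0.1. fail to reject H0.

n_eff = 12, pos = 5, neg = 7, p = 0.774414, fail to reject H0.


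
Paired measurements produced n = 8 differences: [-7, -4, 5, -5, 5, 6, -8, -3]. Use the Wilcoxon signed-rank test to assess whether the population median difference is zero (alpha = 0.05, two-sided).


Step 1: Drop any zero differences (none here) and take |d_i|.
|d| = [7, 4, 5, 5, 5, 6, 8, 3]
Step 2: Midrank |d_i| (ties get averaged ranks).
ranks: |7|->7, |4|->2, |5|->4, |5|->4, |5|->4, |6|->6, |8|->8, |3|->1
Step 3: Attach original signs; sum ranks with positive sign and with negative sign.
W+ = 4 + 4 + 6 = 14
W- = 7 + 2 + 4 + 8 + 1 = 22
(Check: W+ + W- = 36 should equal n(n+1)/2 = 36.)
Step 4: Test statistic W = min(W+, W-) = 14.
Step 5: Ties in |d|, so use the tie-corrected normal approximation.
        E[W] = n(n+1)/4 = 8*9/4 = 18.
        Tie groups: |d|=5 (t=3); sum(t^3 - t) = 24.
        Var[W] = n(n+1)(2n+1)/24 - sum(t^3-t)/48 = 1224/24 - 24/48 = 50.5.
        z = (W - E[W]) / sqrt(Var[W]) = (14 - 18) / 7.1063 = -0.5629.
        Two-sided p = 2*Phi(z) = 0.573518.
Step 6: alpha = 0.05. fail to reject H0.

W+ = 14, W- = 22, W = min = 14, p = 0.573518, fail to reject H0.


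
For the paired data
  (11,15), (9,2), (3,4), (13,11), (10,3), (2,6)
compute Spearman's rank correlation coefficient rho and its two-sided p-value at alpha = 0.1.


Step 1: Rank x and y separately (midranks; no ties here).
rank(x): 11->5, 9->3, 3->2, 13->6, 10->4, 2->1
rank(y): 15->6, 2->1, 4->3, 11->5, 3->2, 6->4
Step 2: d_i = R_x(i) - R_y(i); compute d_i^2.
  (5-6)^2=1, (3-1)^2=4, (2-3)^2=1, (6-5)^2=1, (4-2)^2=4, (1-4)^2=9
sum(d^2) = 20.
Step 3: rho = 1 - 6*20 / (6*(6^2 - 1)) = 1 - 120/210 = 0.428571.
Step 4: Under H0, t = rho * sqrt((n-2)/(1-rho^2)) = 0.9487 ~ t(4).
Step 5: Two-sided p-value from the t-distribution with 4 df = 0.396501.
Step 6: alpha = 0.1. fail to reject H0.

rho = 0.4286, p = 0.396501, fail to reject H0 at alpha = 0.1.


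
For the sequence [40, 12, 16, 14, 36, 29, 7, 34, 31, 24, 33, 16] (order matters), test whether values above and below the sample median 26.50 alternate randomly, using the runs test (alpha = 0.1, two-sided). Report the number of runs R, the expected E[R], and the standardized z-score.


Step 1: Compute median = 26.50; label A = above, B = below.
Labels in order: ABBBAABAABAB  (n_A = 6, n_B = 6)
Step 2: Count runs R = 8.
Step 3: Under H0 (random ordering), E[R] = 2*n_A*n_B/(n_A+n_B) + 1 = 2*6*6/12 + 1 = 7.0000.
        Var[R] = 2*n_A*n_B*(2*n_A*n_B - n_A - n_B) / ((n_A+n_B)^2 * (n_A+n_B-1)) = 4320/1584 = 2.7273.
        SD[R] = 1.6514.
Step 4: Continuity-corrected z = (R - 0.5 - E[R]) / SD[R] = (8 - 0.5 - 7.0000) / 1.6514 = 0.3028.
Step 5: Two-sided p-value via normal approximation = 2*(1 - Phi(|z|)) = 0.762069.
Step 6: alpha = 0.1. fail to reject H0.

R = 8, z = 0.3028, p = 0.762069, fail to reject H0.


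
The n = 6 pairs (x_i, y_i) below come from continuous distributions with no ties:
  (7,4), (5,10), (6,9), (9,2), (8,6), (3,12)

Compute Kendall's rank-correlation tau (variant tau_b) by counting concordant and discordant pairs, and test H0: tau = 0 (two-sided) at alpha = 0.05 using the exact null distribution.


Step 1: Enumerate the 15 unordered pairs (i,j) with i<j and classify each by sign(x_j-x_i) * sign(y_j-y_i).
  (1,2):dx=-2,dy=+6->D; (1,3):dx=-1,dy=+5->D; (1,4):dx=+2,dy=-2->D; (1,5):dx=+1,dy=+2->C
  (1,6):dx=-4,dy=+8->D; (2,3):dx=+1,dy=-1->D; (2,4):dx=+4,dy=-8->D; (2,5):dx=+3,dy=-4->D
  (2,6):dx=-2,dy=+2->D; (3,4):dx=+3,dy=-7->D; (3,5):dx=+2,dy=-3->D; (3,6):dx=-3,dy=+3->D
  (4,5):dx=-1,dy=+4->D; (4,6):dx=-6,dy=+10->D; (5,6):dx=-5,dy=+6->D
Step 2: C = 1, D = 14, total pairs = 15.
Step 3: tau = (C - D)/(n(n-1)/2) = (1 - 14)/15 = -0.866667.
Step 4: Exact two-sided p-value (enumerate n! = 720 permutations of y under H0): p = 0.016667.
Step 5: alpha = 0.05. reject H0.

tau_b = -0.8667 (C=1, D=14), p = 0.016667, reject H0.


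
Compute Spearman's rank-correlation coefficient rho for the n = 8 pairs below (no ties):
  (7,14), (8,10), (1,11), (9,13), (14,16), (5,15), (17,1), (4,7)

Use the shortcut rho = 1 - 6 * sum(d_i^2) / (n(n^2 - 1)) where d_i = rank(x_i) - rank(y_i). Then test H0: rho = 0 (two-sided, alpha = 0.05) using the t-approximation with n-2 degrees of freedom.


Step 1: Rank x and y separately (midranks; no ties here).
rank(x): 7->4, 8->5, 1->1, 9->6, 14->7, 5->3, 17->8, 4->2
rank(y): 14->6, 10->3, 11->4, 13->5, 16->8, 15->7, 1->1, 7->2
Step 2: d_i = R_x(i) - R_y(i); compute d_i^2.
  (4-6)^2=4, (5-3)^2=4, (1-4)^2=9, (6-5)^2=1, (7-8)^2=1, (3-7)^2=16, (8-1)^2=49, (2-2)^2=0
sum(d^2) = 84.
Step 3: rho = 1 - 6*84 / (8*(8^2 - 1)) = 1 - 504/504 = 0.000000.
Step 4: Under H0, t = rho * sqrt((n-2)/(1-rho^2)) = 0.0000 ~ t(6).
Step 5: Two-sided p-value from the t-distribution with 6 df = 1.000000.
Step 6: alpha = 0.05. fail to reject H0.

rho = 0.0000, p = 1.000000, fail to reject H0 at alpha = 0.05.


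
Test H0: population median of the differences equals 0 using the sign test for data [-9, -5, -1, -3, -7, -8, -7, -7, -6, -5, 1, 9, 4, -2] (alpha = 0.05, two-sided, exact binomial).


Step 1: Discard zero differences. Original n = 14; n_eff = number of nonzero differences = 14.
Nonzero differences (with sign): -9, -5, -1, -3, -7, -8, -7, -7, -6, -5, +1, +9, +4, -2
Step 2: Count signs: positive = 3, negative = 11.
Step 3: Under H0: P(positive) = 0.5, so the number of positives S ~ Bin(14, 0.5).
Step 4: Two-sided exact p-value = sum of Bin(14,0.5) probabilities at or below the observed probability = 0.057373.
Step 5: alpha = 0.05. fail to reject H0.

n_eff = 14, pos = 3, neg = 11, p = 0.057373, fail to reject H0.


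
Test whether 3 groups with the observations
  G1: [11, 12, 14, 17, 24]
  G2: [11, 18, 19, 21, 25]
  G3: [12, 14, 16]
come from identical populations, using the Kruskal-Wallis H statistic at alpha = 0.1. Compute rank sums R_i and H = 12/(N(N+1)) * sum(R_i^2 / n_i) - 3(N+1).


Step 1: Combine all N = 13 observations and assign midranks.
sorted (value, group, rank): (11,G1,1.5), (11,G2,1.5), (12,G1,3.5), (12,G3,3.5), (14,G1,5.5), (14,G3,5.5), (16,G3,7), (17,G1,8), (18,G2,9), (19,G2,10), (21,G2,11), (24,G1,12), (25,G2,13)
Step 2: Sum ranks within each group.
R_1 = 30.5 (n_1 = 5)
R_2 = 44.5 (n_2 = 5)
R_3 = 16 (n_3 = 3)
Step 3: H = 12/(N(N+1)) * sum(R_i^2/n_i) - 3(N+1)
     = 12/(13*14) * (30.5^2/5 + 44.5^2/5 + 16^2/3) - 3*14
     = 0.065934 * 667.433 - 42
     = 2.006593.
Step 4: Ties present; correction factor C = 1 - 18/(13^3 - 13) = 0.991758. Corrected H = 2.006593 / 0.991758 = 2.023269.
Step 5: Under H0, H ~ chi^2(2); p-value = 0.363624.
Step 6: alpha = 0.1. fail to reject H0.

H = 2.0233, df = 2, p = 0.363624, fail to reject H0.


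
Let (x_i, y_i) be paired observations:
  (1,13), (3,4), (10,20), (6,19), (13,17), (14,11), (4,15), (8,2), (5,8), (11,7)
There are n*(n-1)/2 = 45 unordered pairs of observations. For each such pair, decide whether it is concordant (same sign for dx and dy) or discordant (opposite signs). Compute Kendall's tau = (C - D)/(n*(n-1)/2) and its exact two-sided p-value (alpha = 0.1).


Step 1: Enumerate the 45 unordered pairs (i,j) with i<j and classify each by sign(x_j-x_i) * sign(y_j-y_i).
  (1,2):dx=+2,dy=-9->D; (1,3):dx=+9,dy=+7->C; (1,4):dx=+5,dy=+6->C; (1,5):dx=+12,dy=+4->C
  (1,6):dx=+13,dy=-2->D; (1,7):dx=+3,dy=+2->C; (1,8):dx=+7,dy=-11->D; (1,9):dx=+4,dy=-5->D
  (1,10):dx=+10,dy=-6->D; (2,3):dx=+7,dy=+16->C; (2,4):dx=+3,dy=+15->C; (2,5):dx=+10,dy=+13->C
  (2,6):dx=+11,dy=+7->C; (2,7):dx=+1,dy=+11->C; (2,8):dx=+5,dy=-2->D; (2,9):dx=+2,dy=+4->C
  (2,10):dx=+8,dy=+3->C; (3,4):dx=-4,dy=-1->C; (3,5):dx=+3,dy=-3->D; (3,6):dx=+4,dy=-9->D
  (3,7):dx=-6,dy=-5->C; (3,8):dx=-2,dy=-18->C; (3,9):dx=-5,dy=-12->C; (3,10):dx=+1,dy=-13->D
  (4,5):dx=+7,dy=-2->D; (4,6):dx=+8,dy=-8->D; (4,7):dx=-2,dy=-4->C; (4,8):dx=+2,dy=-17->D
  (4,9):dx=-1,dy=-11->C; (4,10):dx=+5,dy=-12->D; (5,6):dx=+1,dy=-6->D; (5,7):dx=-9,dy=-2->C
  (5,8):dx=-5,dy=-15->C; (5,9):dx=-8,dy=-9->C; (5,10):dx=-2,dy=-10->C; (6,7):dx=-10,dy=+4->D
  (6,8):dx=-6,dy=-9->C; (6,9):dx=-9,dy=-3->C; (6,10):dx=-3,dy=-4->C; (7,8):dx=+4,dy=-13->D
  (7,9):dx=+1,dy=-7->D; (7,10):dx=+7,dy=-8->D; (8,9):dx=-3,dy=+6->D; (8,10):dx=+3,dy=+5->C
  (9,10):dx=+6,dy=-1->D
Step 2: C = 25, D = 20, total pairs = 45.
Step 3: tau = (C - D)/(n(n-1)/2) = (25 - 20)/45 = 0.111111.
Step 4: Exact two-sided p-value (enumerate n! = 3628800 permutations of y under H0): p = 0.727490.
Step 5: alpha = 0.1. fail to reject H0.

tau_b = 0.1111 (C=25, D=20), p = 0.727490, fail to reject H0.


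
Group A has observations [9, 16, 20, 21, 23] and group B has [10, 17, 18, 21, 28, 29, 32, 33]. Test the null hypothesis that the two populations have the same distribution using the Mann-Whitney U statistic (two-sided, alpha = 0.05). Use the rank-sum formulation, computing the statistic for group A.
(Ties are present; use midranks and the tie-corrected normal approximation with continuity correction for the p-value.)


Step 1: Combine and sort all 13 observations; assign midranks.
sorted (value, group): (9,X), (10,Y), (16,X), (17,Y), (18,Y), (20,X), (21,X), (21,Y), (23,X), (28,Y), (29,Y), (32,Y), (33,Y)
ranks: 9->1, 10->2, 16->3, 17->4, 18->5, 20->6, 21->7.5, 21->7.5, 23->9, 28->10, 29->11, 32->12, 33->13
Step 2: Rank sum for X: R1 = 1 + 3 + 6 + 7.5 + 9 = 26.5.
Step 3: U_X = R1 - n1(n1+1)/2 = 26.5 - 5*6/2 = 26.5 - 15 = 11.5.
       U_Y = n1*n2 - U_X = 40 - 11.5 = 28.5.
Step 4: Ties are present, so use the tie-corrected normal approximation (with continuity correction) for the p-value.
Step 5: p-value = 0.240919; compare to alpha = 0.05. fail to reject H0.

U_X = 11.5, p = 0.240919, fail to reject H0 at alpha = 0.05.


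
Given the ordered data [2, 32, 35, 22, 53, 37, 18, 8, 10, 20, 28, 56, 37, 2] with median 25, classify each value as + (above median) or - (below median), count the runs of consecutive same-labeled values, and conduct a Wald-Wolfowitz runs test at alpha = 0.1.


Step 1: Compute median = 25; label A = above, B = below.
Labels in order: BAABAABBBBAAAB  (n_A = 7, n_B = 7)
Step 2: Count runs R = 7.
Step 3: Under H0 (random ordering), E[R] = 2*n_A*n_B/(n_A+n_B) + 1 = 2*7*7/14 + 1 = 8.0000.
        Var[R] = 2*n_A*n_B*(2*n_A*n_B - n_A - n_B) / ((n_A+n_B)^2 * (n_A+n_B-1)) = 8232/2548 = 3.2308.
        SD[R] = 1.7974.
Step 4: Continuity-corrected z = (R + 0.5 - E[R]) / SD[R] = (7 + 0.5 - 8.0000) / 1.7974 = -0.2782.
Step 5: Two-sided p-value via normal approximation = 2*(1 - Phi(|z|)) = 0.780879.
Step 6: alpha = 0.1. fail to reject H0.

R = 7, z = -0.2782, p = 0.780879, fail to reject H0.


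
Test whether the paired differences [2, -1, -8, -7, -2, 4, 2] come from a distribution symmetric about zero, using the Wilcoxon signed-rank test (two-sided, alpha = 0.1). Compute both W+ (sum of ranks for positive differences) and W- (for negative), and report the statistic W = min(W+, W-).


Step 1: Drop any zero differences (none here) and take |d_i|.
|d| = [2, 1, 8, 7, 2, 4, 2]
Step 2: Midrank |d_i| (ties get averaged ranks).
ranks: |2|->3, |1|->1, |8|->7, |7|->6, |2|->3, |4|->5, |2|->3
Step 3: Attach original signs; sum ranks with positive sign and with negative sign.
W+ = 3 + 5 + 3 = 11
W- = 1 + 7 + 6 + 3 = 17
(Check: W+ + W- = 28 should equal n(n+1)/2 = 28.)
Step 4: Test statistic W = min(W+, W-) = 11.
Step 5: Ties in |d|, so use the tie-corrected normal approximation.
        E[W] = n(n+1)/4 = 7*8/4 = 14.
        Tie groups: |d|=2 (t=3); sum(t^3 - t) = 24.
        Var[W] = n(n+1)(2n+1)/24 - sum(t^3-t)/48 = 840/24 - 24/48 = 34.5.
        z = (W - E[W]) / sqrt(Var[W]) = (11 - 14) / 5.8737 = -0.5108.
        Two-sided p = 2*Phi(z) = 0.609523.
Step 6: alpha = 0.1. fail to reject H0.

W+ = 11, W- = 17, W = min = 11, p = 0.609523, fail to reject H0.


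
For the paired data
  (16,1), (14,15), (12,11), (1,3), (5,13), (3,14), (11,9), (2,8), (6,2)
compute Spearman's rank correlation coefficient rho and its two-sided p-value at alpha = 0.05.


Step 1: Rank x and y separately (midranks; no ties here).
rank(x): 16->9, 14->8, 12->7, 1->1, 5->4, 3->3, 11->6, 2->2, 6->5
rank(y): 1->1, 15->9, 11->6, 3->3, 13->7, 14->8, 9->5, 8->4, 2->2
Step 2: d_i = R_x(i) - R_y(i); compute d_i^2.
  (9-1)^2=64, (8-9)^2=1, (7-6)^2=1, (1-3)^2=4, (4-7)^2=9, (3-8)^2=25, (6-5)^2=1, (2-4)^2=4, (5-2)^2=9
sum(d^2) = 118.
Step 3: rho = 1 - 6*118 / (9*(9^2 - 1)) = 1 - 708/720 = 0.016667.
Step 4: Under H0, t = rho * sqrt((n-2)/(1-rho^2)) = 0.0441 ~ t(7).
Step 5: Two-sided p-value from the t-distribution with 7 df = 0.966055.
Step 6: alpha = 0.05. fail to reject H0.

rho = 0.0167, p = 0.966055, fail to reject H0 at alpha = 0.05.


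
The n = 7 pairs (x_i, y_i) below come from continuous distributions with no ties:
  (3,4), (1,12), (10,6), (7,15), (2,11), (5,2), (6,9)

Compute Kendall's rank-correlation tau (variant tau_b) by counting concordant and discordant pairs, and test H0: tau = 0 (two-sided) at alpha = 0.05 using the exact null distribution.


Step 1: Enumerate the 21 unordered pairs (i,j) with i<j and classify each by sign(x_j-x_i) * sign(y_j-y_i).
  (1,2):dx=-2,dy=+8->D; (1,3):dx=+7,dy=+2->C; (1,4):dx=+4,dy=+11->C; (1,5):dx=-1,dy=+7->D
  (1,6):dx=+2,dy=-2->D; (1,7):dx=+3,dy=+5->C; (2,3):dx=+9,dy=-6->D; (2,4):dx=+6,dy=+3->C
  (2,5):dx=+1,dy=-1->D; (2,6):dx=+4,dy=-10->D; (2,7):dx=+5,dy=-3->D; (3,4):dx=-3,dy=+9->D
  (3,5):dx=-8,dy=+5->D; (3,6):dx=-5,dy=-4->C; (3,7):dx=-4,dy=+3->D; (4,5):dx=-5,dy=-4->C
  (4,6):dx=-2,dy=-13->C; (4,7):dx=-1,dy=-6->C; (5,6):dx=+3,dy=-9->D; (5,7):dx=+4,dy=-2->D
  (6,7):dx=+1,dy=+7->C
Step 2: C = 9, D = 12, total pairs = 21.
Step 3: tau = (C - D)/(n(n-1)/2) = (9 - 12)/21 = -0.142857.
Step 4: Exact two-sided p-value (enumerate n! = 5040 permutations of y under H0): p = 0.772619.
Step 5: alpha = 0.05. fail to reject H0.

tau_b = -0.1429 (C=9, D=12), p = 0.772619, fail to reject H0.


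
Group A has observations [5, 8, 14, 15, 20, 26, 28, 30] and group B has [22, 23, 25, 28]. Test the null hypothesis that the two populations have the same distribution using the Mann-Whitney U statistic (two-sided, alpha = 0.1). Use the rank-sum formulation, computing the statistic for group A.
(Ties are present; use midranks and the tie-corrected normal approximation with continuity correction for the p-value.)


Step 1: Combine and sort all 12 observations; assign midranks.
sorted (value, group): (5,X), (8,X), (14,X), (15,X), (20,X), (22,Y), (23,Y), (25,Y), (26,X), (28,X), (28,Y), (30,X)
ranks: 5->1, 8->2, 14->3, 15->4, 20->5, 22->6, 23->7, 25->8, 26->9, 28->10.5, 28->10.5, 30->12
Step 2: Rank sum for X: R1 = 1 + 2 + 3 + 4 + 5 + 9 + 10.5 + 12 = 46.5.
Step 3: U_X = R1 - n1(n1+1)/2 = 46.5 - 8*9/2 = 46.5 - 36 = 10.5.
       U_Y = n1*n2 - U_X = 32 - 10.5 = 21.5.
Step 4: Ties are present, so use the tie-corrected normal approximation (with continuity correction) for the p-value.
Step 5: p-value = 0.394938; compare to alpha = 0.1. fail to reject H0.

U_X = 10.5, p = 0.394938, fail to reject H0 at alpha = 0.1.


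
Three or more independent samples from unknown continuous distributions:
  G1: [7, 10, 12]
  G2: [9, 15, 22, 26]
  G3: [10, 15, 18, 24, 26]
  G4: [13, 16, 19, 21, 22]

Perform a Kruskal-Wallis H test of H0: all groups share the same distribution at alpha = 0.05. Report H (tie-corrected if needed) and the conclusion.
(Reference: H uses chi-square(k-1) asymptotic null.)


Step 1: Combine all N = 17 observations and assign midranks.
sorted (value, group, rank): (7,G1,1), (9,G2,2), (10,G1,3.5), (10,G3,3.5), (12,G1,5), (13,G4,6), (15,G2,7.5), (15,G3,7.5), (16,G4,9), (18,G3,10), (19,G4,11), (21,G4,12), (22,G2,13.5), (22,G4,13.5), (24,G3,15), (26,G2,16.5), (26,G3,16.5)
Step 2: Sum ranks within each group.
R_1 = 9.5 (n_1 = 3)
R_2 = 39.5 (n_2 = 4)
R_3 = 52.5 (n_3 = 5)
R_4 = 51.5 (n_4 = 5)
Step 3: H = 12/(N(N+1)) * sum(R_i^2/n_i) - 3(N+1)
     = 12/(17*18) * (9.5^2/3 + 39.5^2/4 + 52.5^2/5 + 51.5^2/5) - 3*18
     = 0.039216 * 1501.85 - 54
     = 4.895915.
Step 4: Ties present; correction factor C = 1 - 24/(17^3 - 17) = 0.995098. Corrected H = 4.895915 / 0.995098 = 4.920033.
Step 5: Under H0, H ~ chi^2(3); p-value = 0.177747.
Step 6: alpha = 0.05. fail to reject H0.

H = 4.9200, df = 3, p = 0.177747, fail to reject H0.


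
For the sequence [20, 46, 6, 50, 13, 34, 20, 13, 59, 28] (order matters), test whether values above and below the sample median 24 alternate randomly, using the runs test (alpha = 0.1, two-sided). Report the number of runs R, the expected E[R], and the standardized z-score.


Step 1: Compute median = 24; label A = above, B = below.
Labels in order: BABABABBAA  (n_A = 5, n_B = 5)
Step 2: Count runs R = 8.
Step 3: Under H0 (random ordering), E[R] = 2*n_A*n_B/(n_A+n_B) + 1 = 2*5*5/10 + 1 = 6.0000.
        Var[R] = 2*n_A*n_B*(2*n_A*n_B - n_A - n_B) / ((n_A+n_B)^2 * (n_A+n_B-1)) = 2000/900 = 2.2222.
        SD[R] = 1.4907.
Step 4: Continuity-corrected z = (R - 0.5 - E[R]) / SD[R] = (8 - 0.5 - 6.0000) / 1.4907 = 1.0062.
Step 5: Two-sided p-value via normal approximation = 2*(1 - Phi(|z|)) = 0.314305.
Step 6: alpha = 0.1. fail to reject H0.

R = 8, z = 1.0062, p = 0.314305, fail to reject H0.


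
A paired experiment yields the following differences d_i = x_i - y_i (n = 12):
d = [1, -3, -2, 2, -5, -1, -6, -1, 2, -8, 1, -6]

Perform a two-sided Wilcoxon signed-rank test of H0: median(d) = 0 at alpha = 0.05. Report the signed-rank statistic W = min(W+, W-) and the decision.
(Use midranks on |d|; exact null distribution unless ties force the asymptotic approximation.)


Step 1: Drop any zero differences (none here) and take |d_i|.
|d| = [1, 3, 2, 2, 5, 1, 6, 1, 2, 8, 1, 6]
Step 2: Midrank |d_i| (ties get averaged ranks).
ranks: |1|->2.5, |3|->8, |2|->6, |2|->6, |5|->9, |1|->2.5, |6|->10.5, |1|->2.5, |2|->6, |8|->12, |1|->2.5, |6|->10.5
Step 3: Attach original signs; sum ranks with positive sign and with negative sign.
W+ = 2.5 + 6 + 6 + 2.5 = 17
W- = 8 + 6 + 9 + 2.5 + 10.5 + 2.5 + 12 + 10.5 = 61
(Check: W+ + W- = 78 should equal n(n+1)/2 = 78.)
Step 4: Test statistic W = min(W+, W-) = 17.
Step 5: Ties in |d|, so use the tie-corrected normal approximation.
        E[W] = n(n+1)/4 = 12*13/4 = 39.
        Tie groups: |d|=1 (t=4), |d|=2 (t=3), |d|=6 (t=2); sum(t^3 - t) = 90.
        Var[W] = n(n+1)(2n+1)/24 - sum(t^3-t)/48 = 3900/24 - 90/48 = 160.625.
        z = (W - E[W]) / sqrt(Var[W]) = (17 - 39) / 12.6738 = -1.7359.
        Two-sided p = 2*Phi(z) = 0.082588.
Step 6: alpha = 0.05. fail to reject H0.

W+ = 17, W- = 61, W = min = 17, p = 0.082588, fail to reject H0.


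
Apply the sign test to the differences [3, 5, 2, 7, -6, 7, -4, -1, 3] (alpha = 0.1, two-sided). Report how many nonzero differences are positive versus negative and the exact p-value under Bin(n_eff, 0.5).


Step 1: Discard zero differences. Original n = 9; n_eff = number of nonzero differences = 9.
Nonzero differences (with sign): +3, +5, +2, +7, -6, +7, -4, -1, +3
Step 2: Count signs: positive = 6, negative = 3.
Step 3: Under H0: P(positive) = 0.5, so the number of positives S ~ Bin(9, 0.5).
Step 4: Two-sided exact p-value = sum of Bin(9,0.5) probabilities at or below the observed probability = 0.507812.
Step 5: alpha = 0.1. fail to reject H0.

n_eff = 9, pos = 6, neg = 3, p = 0.507812, fail to reject H0.


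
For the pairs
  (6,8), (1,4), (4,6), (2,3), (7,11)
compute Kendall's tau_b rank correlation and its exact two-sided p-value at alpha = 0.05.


Step 1: Enumerate the 10 unordered pairs (i,j) with i<j and classify each by sign(x_j-x_i) * sign(y_j-y_i).
  (1,2):dx=-5,dy=-4->C; (1,3):dx=-2,dy=-2->C; (1,4):dx=-4,dy=-5->C; (1,5):dx=+1,dy=+3->C
  (2,3):dx=+3,dy=+2->C; (2,4):dx=+1,dy=-1->D; (2,5):dx=+6,dy=+7->C; (3,4):dx=-2,dy=-3->C
  (3,5):dx=+3,dy=+5->C; (4,5):dx=+5,dy=+8->C
Step 2: C = 9, D = 1, total pairs = 10.
Step 3: tau = (C - D)/(n(n-1)/2) = (9 - 1)/10 = 0.800000.
Step 4: Exact two-sided p-value (enumerate n! = 120 permutations of y under H0): p = 0.083333.
Step 5: alpha = 0.05. fail to reject H0.

tau_b = 0.8000 (C=9, D=1), p = 0.083333, fail to reject H0.
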